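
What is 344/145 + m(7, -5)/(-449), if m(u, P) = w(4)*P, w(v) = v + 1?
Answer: 158081/65105 ≈ 2.4281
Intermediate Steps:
w(v) = 1 + v
m(u, P) = 5*P (m(u, P) = (1 + 4)*P = 5*P)
344/145 + m(7, -5)/(-449) = 344/145 + (5*(-5))/(-449) = 344*(1/145) - 25*(-1/449) = 344/145 + 25/449 = 158081/65105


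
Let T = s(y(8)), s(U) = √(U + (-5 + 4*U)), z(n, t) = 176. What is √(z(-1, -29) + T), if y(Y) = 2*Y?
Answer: √(176 + 5*√3) ≈ 13.589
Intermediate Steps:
s(U) = √(-5 + 5*U)
T = 5*√3 (T = √(-5 + 5*(2*8)) = √(-5 + 5*16) = √(-5 + 80) = √75 = 5*√3 ≈ 8.6602)
√(z(-1, -29) + T) = √(176 + 5*√3)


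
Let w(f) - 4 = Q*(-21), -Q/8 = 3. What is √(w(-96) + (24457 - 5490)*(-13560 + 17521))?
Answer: √75128795 ≈ 8667.7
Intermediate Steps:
Q = -24 (Q = -8*3 = -24)
w(f) = 508 (w(f) = 4 - 24*(-21) = 4 + 504 = 508)
√(w(-96) + (24457 - 5490)*(-13560 + 17521)) = √(508 + (24457 - 5490)*(-13560 + 17521)) = √(508 + 18967*3961) = √(508 + 75128287) = √75128795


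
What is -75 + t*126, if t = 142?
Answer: 17817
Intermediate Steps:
-75 + t*126 = -75 + 142*126 = -75 + 17892 = 17817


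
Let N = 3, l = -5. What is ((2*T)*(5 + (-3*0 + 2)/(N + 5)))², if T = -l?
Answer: 11025/4 ≈ 2756.3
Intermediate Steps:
T = 5 (T = -1*(-5) = 5)
((2*T)*(5 + (-3*0 + 2)/(N + 5)))² = ((2*5)*(5 + (-3*0 + 2)/(3 + 5)))² = (10*(5 + (0 + 2)/8))² = (10*(5 + 2*(⅛)))² = (10*(5 + ¼))² = (10*(21/4))² = (105/2)² = 11025/4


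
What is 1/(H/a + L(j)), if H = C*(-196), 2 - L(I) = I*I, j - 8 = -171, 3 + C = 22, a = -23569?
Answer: -481/12778651 ≈ -3.7641e-5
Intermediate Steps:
C = 19 (C = -3 + 22 = 19)
j = -163 (j = 8 - 171 = -163)
L(I) = 2 - I**2 (L(I) = 2 - I*I = 2 - I**2)
H = -3724 (H = 19*(-196) = -3724)
1/(H/a + L(j)) = 1/(-3724/(-23569) + (2 - 1*(-163)**2)) = 1/(-3724*(-1/23569) + (2 - 1*26569)) = 1/(76/481 + (2 - 26569)) = 1/(76/481 - 26567) = 1/(-12778651/481) = -481/12778651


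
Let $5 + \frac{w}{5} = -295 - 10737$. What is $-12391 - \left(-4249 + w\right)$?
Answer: $47043$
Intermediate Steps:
$w = -55185$ ($w = -25 + 5 \left(-295 - 10737\right) = -25 + 5 \left(-11032\right) = -25 - 55160 = -55185$)
$-12391 - \left(-4249 + w\right) = -12391 + \left(4249 - -55185\right) = -12391 + \left(4249 + 55185\right) = -12391 + 59434 = 47043$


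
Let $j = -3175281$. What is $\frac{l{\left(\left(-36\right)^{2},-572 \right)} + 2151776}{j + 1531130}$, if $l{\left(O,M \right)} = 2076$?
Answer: $- \frac{2153852}{1644151} \approx -1.31$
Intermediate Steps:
$\frac{l{\left(\left(-36\right)^{2},-572 \right)} + 2151776}{j + 1531130} = \frac{2076 + 2151776}{-3175281 + 1531130} = \frac{2153852}{-1644151} = 2153852 \left(- \frac{1}{1644151}\right) = - \frac{2153852}{1644151}$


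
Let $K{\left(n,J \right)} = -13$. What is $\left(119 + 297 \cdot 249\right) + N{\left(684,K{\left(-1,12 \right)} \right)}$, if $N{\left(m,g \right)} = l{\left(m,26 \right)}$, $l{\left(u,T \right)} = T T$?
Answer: $74748$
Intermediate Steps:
$l{\left(u,T \right)} = T^{2}$
$N{\left(m,g \right)} = 676$ ($N{\left(m,g \right)} = 26^{2} = 676$)
$\left(119 + 297 \cdot 249\right) + N{\left(684,K{\left(-1,12 \right)} \right)} = \left(119 + 297 \cdot 249\right) + 676 = \left(119 + 73953\right) + 676 = 74072 + 676 = 74748$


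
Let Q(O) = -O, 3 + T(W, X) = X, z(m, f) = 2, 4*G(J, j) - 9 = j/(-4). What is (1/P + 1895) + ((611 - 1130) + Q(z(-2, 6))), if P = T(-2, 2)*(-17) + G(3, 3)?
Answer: 419086/305 ≈ 1374.1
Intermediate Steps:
G(J, j) = 9/4 - j/16 (G(J, j) = 9/4 + (j/(-4))/4 = 9/4 + (j*(-¼))/4 = 9/4 + (-j/4)/4 = 9/4 - j/16)
T(W, X) = -3 + X
P = 305/16 (P = (-3 + 2)*(-17) + (9/4 - 1/16*3) = -1*(-17) + (9/4 - 3/16) = 17 + 33/16 = 305/16 ≈ 19.063)
(1/P + 1895) + ((611 - 1130) + Q(z(-2, 6))) = (1/(305/16) + 1895) + ((611 - 1130) - 1*2) = (16/305 + 1895) + (-519 - 2) = 577991/305 - 521 = 419086/305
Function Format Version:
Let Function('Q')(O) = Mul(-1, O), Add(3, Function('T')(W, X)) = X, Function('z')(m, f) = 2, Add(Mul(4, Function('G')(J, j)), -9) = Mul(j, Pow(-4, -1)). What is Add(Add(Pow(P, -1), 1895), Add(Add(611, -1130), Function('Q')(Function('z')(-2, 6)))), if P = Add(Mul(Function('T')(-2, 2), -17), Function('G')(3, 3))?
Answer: Rational(419086, 305) ≈ 1374.1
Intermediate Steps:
Function('G')(J, j) = Add(Rational(9, 4), Mul(Rational(-1, 16), j)) (Function('G')(J, j) = Add(Rational(9, 4), Mul(Rational(1, 4), Mul(j, Pow(-4, -1)))) = Add(Rational(9, 4), Mul(Rational(1, 4), Mul(j, Rational(-1, 4)))) = Add(Rational(9, 4), Mul(Rational(1, 4), Mul(Rational(-1, 4), j))) = Add(Rational(9, 4), Mul(Rational(-1, 16), j)))
Function('T')(W, X) = Add(-3, X)
P = Rational(305, 16) (P = Add(Mul(Add(-3, 2), -17), Add(Rational(9, 4), Mul(Rational(-1, 16), 3))) = Add(Mul(-1, -17), Add(Rational(9, 4), Rational(-3, 16))) = Add(17, Rational(33, 16)) = Rational(305, 16) ≈ 19.063)
Add(Add(Pow(P, -1), 1895), Add(Add(611, -1130), Function('Q')(Function('z')(-2, 6)))) = Add(Add(Pow(Rational(305, 16), -1), 1895), Add(Add(611, -1130), Mul(-1, 2))) = Add(Add(Rational(16, 305), 1895), Add(-519, -2)) = Add(Rational(577991, 305), -521) = Rational(419086, 305)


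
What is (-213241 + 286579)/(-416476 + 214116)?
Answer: -36669/101180 ≈ -0.36241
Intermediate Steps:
(-213241 + 286579)/(-416476 + 214116) = 73338/(-202360) = 73338*(-1/202360) = -36669/101180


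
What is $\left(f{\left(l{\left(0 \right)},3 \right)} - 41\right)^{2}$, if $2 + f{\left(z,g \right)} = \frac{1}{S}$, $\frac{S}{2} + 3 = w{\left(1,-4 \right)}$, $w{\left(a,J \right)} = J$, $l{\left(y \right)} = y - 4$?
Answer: $\frac{363609}{196} \approx 1855.1$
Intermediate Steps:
$l{\left(y \right)} = -4 + y$ ($l{\left(y \right)} = y - 4 = -4 + y$)
$S = -14$ ($S = -6 + 2 \left(-4\right) = -6 - 8 = -14$)
$f{\left(z,g \right)} = - \frac{29}{14}$ ($f{\left(z,g \right)} = -2 + \frac{1}{-14} = -2 - \frac{1}{14} = - \frac{29}{14}$)
$\left(f{\left(l{\left(0 \right)},3 \right)} - 41\right)^{2} = \left(- \frac{29}{14} - 41\right)^{2} = \left(- \frac{603}{14}\right)^{2} = \frac{363609}{196}$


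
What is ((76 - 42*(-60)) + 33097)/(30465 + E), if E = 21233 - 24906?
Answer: 35693/26792 ≈ 1.3322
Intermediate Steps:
E = -3673
((76 - 42*(-60)) + 33097)/(30465 + E) = ((76 - 42*(-60)) + 33097)/(30465 - 3673) = ((76 + 2520) + 33097)/26792 = (2596 + 33097)*(1/26792) = 35693*(1/26792) = 35693/26792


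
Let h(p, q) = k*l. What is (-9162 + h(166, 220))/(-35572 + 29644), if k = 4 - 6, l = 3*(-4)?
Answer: 1523/988 ≈ 1.5415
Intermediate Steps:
l = -12
k = -2
h(p, q) = 24 (h(p, q) = -2*(-12) = 24)
(-9162 + h(166, 220))/(-35572 + 29644) = (-9162 + 24)/(-35572 + 29644) = -9138/(-5928) = -9138*(-1/5928) = 1523/988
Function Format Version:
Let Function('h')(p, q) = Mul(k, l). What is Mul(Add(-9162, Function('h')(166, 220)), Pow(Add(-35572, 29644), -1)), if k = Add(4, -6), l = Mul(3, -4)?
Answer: Rational(1523, 988) ≈ 1.5415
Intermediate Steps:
l = -12
k = -2
Function('h')(p, q) = 24 (Function('h')(p, q) = Mul(-2, -12) = 24)
Mul(Add(-9162, Function('h')(166, 220)), Pow(Add(-35572, 29644), -1)) = Mul(Add(-9162, 24), Pow(Add(-35572, 29644), -1)) = Mul(-9138, Pow(-5928, -1)) = Mul(-9138, Rational(-1, 5928)) = Rational(1523, 988)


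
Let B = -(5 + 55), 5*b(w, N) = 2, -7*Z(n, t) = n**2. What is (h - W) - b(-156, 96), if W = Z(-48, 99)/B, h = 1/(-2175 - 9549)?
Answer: -2415179/410340 ≈ -5.8858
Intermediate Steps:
Z(n, t) = -n**2/7
b(w, N) = 2/5 (b(w, N) = (1/5)*2 = 2/5)
B = -60 (B = -1*60 = -60)
h = -1/11724 (h = 1/(-11724) = -1/11724 ≈ -8.5295e-5)
W = 192/35 (W = -1/7*(-48)**2/(-60) = -1/7*2304*(-1/60) = -2304/7*(-1/60) = 192/35 ≈ 5.4857)
(h - W) - b(-156, 96) = (-1/11724 - 1*192/35) - 1*2/5 = (-1/11724 - 192/35) - 2/5 = -2251043/410340 - 2/5 = -2415179/410340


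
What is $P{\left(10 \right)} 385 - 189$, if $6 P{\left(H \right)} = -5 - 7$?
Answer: $-959$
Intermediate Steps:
$P{\left(H \right)} = -2$ ($P{\left(H \right)} = \frac{-5 - 7}{6} = \frac{1}{6} \left(-12\right) = -2$)
$P{\left(10 \right)} 385 - 189 = \left(-2\right) 385 - 189 = -770 - 189 = -959$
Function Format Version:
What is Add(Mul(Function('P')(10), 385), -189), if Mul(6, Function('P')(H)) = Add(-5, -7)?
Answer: -959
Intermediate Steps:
Function('P')(H) = -2 (Function('P')(H) = Mul(Rational(1, 6), Add(-5, -7)) = Mul(Rational(1, 6), -12) = -2)
Add(Mul(Function('P')(10), 385), -189) = Add(Mul(-2, 385), -189) = Add(-770, -189) = -959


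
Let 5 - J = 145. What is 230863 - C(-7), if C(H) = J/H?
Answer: 230843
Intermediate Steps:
J = -140 (J = 5 - 1*145 = 5 - 145 = -140)
C(H) = -140/H
230863 - C(-7) = 230863 - (-140)/(-7) = 230863 - (-140)*(-1)/7 = 230863 - 1*20 = 230863 - 20 = 230843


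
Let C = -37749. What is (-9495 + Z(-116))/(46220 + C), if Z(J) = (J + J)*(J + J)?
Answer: 44329/8471 ≈ 5.2330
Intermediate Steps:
Z(J) = 4*J² (Z(J) = (2*J)*(2*J) = 4*J²)
(-9495 + Z(-116))/(46220 + C) = (-9495 + 4*(-116)²)/(46220 - 37749) = (-9495 + 4*13456)/8471 = (-9495 + 53824)*(1/8471) = 44329*(1/8471) = 44329/8471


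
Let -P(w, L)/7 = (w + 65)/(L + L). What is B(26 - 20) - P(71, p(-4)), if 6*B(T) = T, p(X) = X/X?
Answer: 477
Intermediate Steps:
p(X) = 1
P(w, L) = -7*(65 + w)/(2*L) (P(w, L) = -7*(w + 65)/(L + L) = -7*(65 + w)/(2*L))
B(T) = T/6
B(26 - 20) - P(71, p(-4)) = (26 - 20)/6 - 7*(-65 - 1*71)/(2*1) = (⅙)*6 - 7*(-65 - 71)/2 = 1 - 7*(-136)/2 = 1 - 1*(-476) = 1 + 476 = 477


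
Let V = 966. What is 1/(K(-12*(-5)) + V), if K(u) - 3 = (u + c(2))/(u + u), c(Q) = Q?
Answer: 60/58171 ≈ 0.0010314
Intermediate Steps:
K(u) = 3 + (2 + u)/(2*u) (K(u) = 3 + (u + 2)/(u + u) = 3 + (2 + u)/((2*u)) = 3 + (2 + u)*(1/(2*u)) = 3 + (2 + u)/(2*u))
1/(K(-12*(-5)) + V) = 1/((7/2 + 1/(-12*(-5))) + 966) = 1/((7/2 + 1/60) + 966) = 1/(211/60 + 966) = 1/(58171/60) = 60/58171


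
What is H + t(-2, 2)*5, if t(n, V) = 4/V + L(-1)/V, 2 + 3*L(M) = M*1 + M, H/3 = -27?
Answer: -223/3 ≈ -74.333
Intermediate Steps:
H = -81 (H = 3*(-27) = -81)
L(M) = -⅔ + 2*M/3 (L(M) = -⅔ + (M*1 + M)/3 = -⅔ + (M + M)/3 = -⅔ + (2*M)/3 = -⅔ + 2*M/3)
t(n, V) = 8/(3*V) (t(n, V) = 4/V + (-⅔ + (⅔)*(-1))/V = 4/V + (-⅔ - ⅔)/V = 4/V - 4/(3*V) = 8/(3*V))
H + t(-2, 2)*5 = -81 + ((8/3)/2)*5 = -81 + ((8/3)*(½))*5 = -81 + (4/3)*5 = -81 + 20/3 = -223/3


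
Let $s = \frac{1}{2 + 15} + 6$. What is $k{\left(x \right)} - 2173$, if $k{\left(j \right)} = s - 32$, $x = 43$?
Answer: $- \frac{37382}{17} \approx -2198.9$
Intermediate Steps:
$s = \frac{103}{17}$ ($s = \frac{1}{17} + 6 = \frac{103}{17} \approx 6.0588$)
$k{\left(j \right)} = - \frac{441}{17}$ ($k{\left(j \right)} = \frac{103}{17} - 32 = - \frac{441}{17}$)
$k{\left(x \right)} - 2173 = - \frac{441}{17} - 2173 = - \frac{37382}{17}$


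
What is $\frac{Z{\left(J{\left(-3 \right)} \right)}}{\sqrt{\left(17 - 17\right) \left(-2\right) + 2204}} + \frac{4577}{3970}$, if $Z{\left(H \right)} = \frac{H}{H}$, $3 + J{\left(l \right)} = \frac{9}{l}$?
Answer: $\frac{4577}{3970} + \frac{\sqrt{551}}{1102} \approx 1.1742$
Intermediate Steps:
$J{\left(l \right)} = -3 + \frac{9}{l}$
$Z{\left(H \right)} = 1$
$\frac{Z{\left(J{\left(-3 \right)} \right)}}{\sqrt{\left(17 - 17\right) \left(-2\right) + 2204}} + \frac{4577}{3970} = 1 \frac{1}{\sqrt{\left(17 - 17\right) \left(-2\right) + 2204}} + \frac{4577}{3970} = 1 \frac{1}{\sqrt{0 \left(-2\right) + 2204}} + 4577 \cdot \frac{1}{3970} = 1 \frac{1}{\sqrt{0 + 2204}} + \frac{4577}{3970} = 1 \frac{1}{\sqrt{2204}} + \frac{4577}{3970} = 1 \frac{1}{2 \sqrt{551}} + \frac{4577}{3970} = 1 \frac{\sqrt{551}}{1102} + \frac{4577}{3970} = \frac{\sqrt{551}}{1102} + \frac{4577}{3970} = \frac{4577}{3970} + \frac{\sqrt{551}}{1102}$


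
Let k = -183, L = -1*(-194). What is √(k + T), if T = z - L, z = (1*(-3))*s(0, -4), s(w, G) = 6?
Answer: I*√395 ≈ 19.875*I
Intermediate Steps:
L = 194
z = -18 (z = (1*(-3))*6 = -3*6 = -18)
T = -212 (T = -18 - 1*194 = -18 - 194 = -212)
√(k + T) = √(-183 - 212) = √(-395) = I*√395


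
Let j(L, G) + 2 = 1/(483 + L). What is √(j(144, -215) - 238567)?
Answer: I*√93788391774/627 ≈ 488.44*I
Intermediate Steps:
j(L, G) = -2 + 1/(483 + L)
√(j(144, -215) - 238567) = √((-965 - 2*144)/(483 + 144) - 238567) = √((-965 - 288)/627 - 238567) = √((1/627)*(-1253) - 238567) = √(-1253/627 - 238567) = √(-149582762/627) = I*√93788391774/627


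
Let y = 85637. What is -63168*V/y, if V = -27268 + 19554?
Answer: 16802688/2953 ≈ 5690.0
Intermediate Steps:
V = -7714
-63168*V/y = -63168/(85637/(-7714)) = -63168/(85637*(-1/7714)) = -63168/(-2953/266) = -63168*(-266/2953) = 16802688/2953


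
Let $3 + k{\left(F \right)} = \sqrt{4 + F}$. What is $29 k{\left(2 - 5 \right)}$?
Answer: $-58$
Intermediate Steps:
$k{\left(F \right)} = -3 + \sqrt{4 + F}$
$29 k{\left(2 - 5 \right)} = 29 \left(-3 + \sqrt{4 + \left(2 - 5\right)}\right) = 29 \left(-3 + \sqrt{4 - 3}\right) = 29 \left(-3 + \sqrt{1}\right) = 29 \left(-3 + 1\right) = 29 \left(-2\right) = -58$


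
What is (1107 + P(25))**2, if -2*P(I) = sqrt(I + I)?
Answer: 2450923/2 - 5535*sqrt(2) ≈ 1.2176e+6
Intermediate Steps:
P(I) = -sqrt(2)*sqrt(I)/2 (P(I) = -sqrt(I + I)/2 = -sqrt(2)*sqrt(I)/2)
(1107 + P(25))**2 = (1107 - sqrt(2)*sqrt(25)/2)**2 = (1107 - 1/2*sqrt(2)*5)**2 = (1107 - 5*sqrt(2)/2)**2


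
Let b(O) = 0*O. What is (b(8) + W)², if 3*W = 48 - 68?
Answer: 400/9 ≈ 44.444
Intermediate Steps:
b(O) = 0
W = -20/3 (W = (48 - 68)/3 = (⅓)*(-20) = -20/3 ≈ -6.6667)
(b(8) + W)² = (0 - 20/3)² = (-20/3)² = 400/9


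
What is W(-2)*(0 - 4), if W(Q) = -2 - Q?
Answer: 0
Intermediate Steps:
W(-2)*(0 - 4) = (-2 - 1*(-2))*(0 - 4) = (-2 + 2)*(-4) = 0*(-4) = 0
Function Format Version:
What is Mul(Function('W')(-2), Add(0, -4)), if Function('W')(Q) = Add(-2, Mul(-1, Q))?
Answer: 0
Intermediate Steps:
Mul(Function('W')(-2), Add(0, -4)) = Mul(Add(-2, Mul(-1, -2)), Add(0, -4)) = Mul(Add(-2, 2), -4) = Mul(0, -4) = 0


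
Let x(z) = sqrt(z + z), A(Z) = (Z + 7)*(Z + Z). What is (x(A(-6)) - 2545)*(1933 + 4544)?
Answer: -16483965 + 12954*I*sqrt(6) ≈ -1.6484e+7 + 31731.0*I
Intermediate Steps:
A(Z) = 2*Z*(7 + Z) (A(Z) = (7 + Z)*(2*Z) = 2*Z*(7 + Z))
x(z) = sqrt(2)*sqrt(z) (x(z) = sqrt(2*z) = sqrt(2)*sqrt(z))
(x(A(-6)) - 2545)*(1933 + 4544) = (sqrt(2)*sqrt(2*(-6)*(7 - 6)) - 2545)*(1933 + 4544) = (sqrt(2)*sqrt(2*(-6)*1) - 2545)*6477 = (sqrt(2)*sqrt(-12) - 2545)*6477 = (sqrt(2)*(2*I*sqrt(3)) - 2545)*6477 = (2*I*sqrt(6) - 2545)*6477 = (-2545 + 2*I*sqrt(6))*6477 = -16483965 + 12954*I*sqrt(6)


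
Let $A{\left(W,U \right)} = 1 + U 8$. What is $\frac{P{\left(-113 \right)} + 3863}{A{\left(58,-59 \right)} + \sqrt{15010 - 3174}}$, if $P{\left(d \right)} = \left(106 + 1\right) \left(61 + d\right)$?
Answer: $\frac{801171}{210005} + \frac{3402 \sqrt{2959}}{210005} \approx 4.6962$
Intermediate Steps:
$A{\left(W,U \right)} = 1 + 8 U$
$P{\left(d \right)} = 6527 + 107 d$ ($P{\left(d \right)} = 107 \left(61 + d\right) = 6527 + 107 d$)
$\frac{P{\left(-113 \right)} + 3863}{A{\left(58,-59 \right)} + \sqrt{15010 - 3174}} = \frac{\left(6527 + 107 \left(-113\right)\right) + 3863}{\left(1 + 8 \left(-59\right)\right) + \sqrt{15010 - 3174}} = \frac{\left(6527 - 12091\right) + 3863}{\left(1 - 472\right) + \sqrt{11836}} = \frac{-5564 + 3863}{-471 + 2 \sqrt{2959}} = - \frac{1701}{-471 + 2 \sqrt{2959}}$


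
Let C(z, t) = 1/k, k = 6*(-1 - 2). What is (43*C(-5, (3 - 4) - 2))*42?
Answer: -301/3 ≈ -100.33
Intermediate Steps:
k = -18 (k = 6*(-3) = -18)
C(z, t) = -1/18 (C(z, t) = 1/(-18) = -1/18)
(43*C(-5, (3 - 4) - 2))*42 = (43*(-1/18))*42 = -43/18*42 = -301/3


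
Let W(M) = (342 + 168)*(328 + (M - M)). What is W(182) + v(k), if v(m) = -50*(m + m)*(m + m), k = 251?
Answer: -12432920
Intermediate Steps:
v(m) = -200*m² (v(m) = -50*2*m*2*m = -200*m²)
W(M) = 167280 (W(M) = 510*(328 + 0) = 510*328 = 167280)
W(182) + v(k) = 167280 - 200*251² = 167280 - 200*63001 = 167280 - 12600200 = -12432920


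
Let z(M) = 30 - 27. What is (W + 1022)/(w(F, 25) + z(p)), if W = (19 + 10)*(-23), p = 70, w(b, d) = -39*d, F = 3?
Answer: -355/972 ≈ -0.36523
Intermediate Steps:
z(M) = 3
W = -667 (W = 29*(-23) = -667)
(W + 1022)/(w(F, 25) + z(p)) = (-667 + 1022)/(-39*25 + 3) = 355/(-975 + 3) = 355/(-972) = 355*(-1/972) = -355/972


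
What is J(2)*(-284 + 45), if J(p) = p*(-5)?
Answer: 2390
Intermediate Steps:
J(p) = -5*p
J(2)*(-284 + 45) = (-5*2)*(-284 + 45) = -10*(-239) = 2390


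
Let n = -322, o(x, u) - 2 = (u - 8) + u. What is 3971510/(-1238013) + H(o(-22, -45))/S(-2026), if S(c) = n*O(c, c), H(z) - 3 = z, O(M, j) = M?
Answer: -52877899121/16482551364 ≈ -3.2081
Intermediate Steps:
o(x, u) = -6 + 2*u (o(x, u) = 2 + ((u - 8) + u) = 2 + ((-8 + u) + u) = 2 + (-8 + 2*u) = -6 + 2*u)
H(z) = 3 + z
S(c) = -322*c
3971510/(-1238013) + H(o(-22, -45))/S(-2026) = 3971510/(-1238013) + (3 + (-6 + 2*(-45)))/((-322*(-2026))) = 3971510*(-1/1238013) + (3 + (-6 - 90))/652372 = -3971510/1238013 + (3 - 96)*(1/652372) = -3971510/1238013 - 93*1/652372 = -3971510/1238013 - 93/652372 = -52877899121/16482551364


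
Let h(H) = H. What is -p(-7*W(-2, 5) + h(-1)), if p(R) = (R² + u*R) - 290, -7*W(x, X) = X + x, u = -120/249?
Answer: 23818/83 ≈ 286.96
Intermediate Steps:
u = -40/83 (u = -120*1/249 = -40/83 ≈ -0.48193)
W(x, X) = -X/7 - x/7 (W(x, X) = -(X + x)/7 = -X/7 - x/7)
p(R) = -290 + R² - 40*R/83 (p(R) = (R² - 40*R/83) - 290 = -290 + R² - 40*R/83)
-p(-7*W(-2, 5) + h(-1)) = -(-290 + (-7*(-⅐*5 - ⅐*(-2)) - 1)² - 40*(-7*(-⅐*5 - ⅐*(-2)) - 1)/83) = -(-290 + (-7*(-5/7 + 2/7) - 1)² - 40*(-7*(-5/7 + 2/7) - 1)/83) = -(-290 + (-7*(-3/7) - 1)² - 40*(-7*(-3/7) - 1)/83) = -(-290 + (3 - 1)² - 40*(3 - 1)/83) = -(-290 + 2² - 40/83*2) = -(-290 + 4 - 80/83) = -1*(-23818/83) = 23818/83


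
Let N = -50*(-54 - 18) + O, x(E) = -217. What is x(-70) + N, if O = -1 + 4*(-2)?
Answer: 3374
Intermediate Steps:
O = -9 (O = -1 - 8 = -9)
N = 3591 (N = -50*(-54 - 18) - 9 = -50*(-72) - 9 = 3600 - 9 = 3591)
x(-70) + N = -217 + 3591 = 3374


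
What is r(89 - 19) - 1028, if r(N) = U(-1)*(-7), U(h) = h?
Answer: -1021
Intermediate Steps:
r(N) = 7 (r(N) = -1*(-7) = 7)
r(89 - 19) - 1028 = 7 - 1028 = -1021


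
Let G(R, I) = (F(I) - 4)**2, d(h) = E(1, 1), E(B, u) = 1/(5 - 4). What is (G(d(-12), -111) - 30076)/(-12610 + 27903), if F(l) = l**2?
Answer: 151678413/15293 ≈ 9918.2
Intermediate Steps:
E(B, u) = 1 (E(B, u) = 1/1 = 1)
d(h) = 1
G(R, I) = (-4 + I**2)**2 (G(R, I) = (I**2 - 4)**2 = (-4 + I**2)**2)
(G(d(-12), -111) - 30076)/(-12610 + 27903) = ((-4 + (-111)**2)**2 - 30076)/(-12610 + 27903) = ((-4 + 12321)**2 - 30076)/15293 = (12317**2 - 30076)*(1/15293) = (151708489 - 30076)*(1/15293) = 151678413*(1/15293) = 151678413/15293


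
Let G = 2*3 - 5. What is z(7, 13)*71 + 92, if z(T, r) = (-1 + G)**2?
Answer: 92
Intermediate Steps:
G = 1 (G = 6 - 5 = 1)
z(T, r) = 0 (z(T, r) = (-1 + 1)**2 = 0**2 = 0)
z(7, 13)*71 + 92 = 0*71 + 92 = 0 + 92 = 92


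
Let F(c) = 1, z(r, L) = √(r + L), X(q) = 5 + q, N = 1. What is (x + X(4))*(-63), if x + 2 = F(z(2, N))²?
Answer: -504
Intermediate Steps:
z(r, L) = √(L + r)
x = -1 (x = -2 + 1² = -2 + 1 = -1)
(x + X(4))*(-63) = (-1 + (5 + 4))*(-63) = (-1 + 9)*(-63) = 8*(-63) = -504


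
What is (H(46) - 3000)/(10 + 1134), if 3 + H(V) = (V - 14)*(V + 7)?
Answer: -1307/1144 ≈ -1.1425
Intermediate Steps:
H(V) = -3 + (-14 + V)*(7 + V) (H(V) = -3 + (V - 14)*(V + 7) = -3 + (-14 + V)*(7 + V))
(H(46) - 3000)/(10 + 1134) = ((-101 + 46**2 - 7*46) - 3000)/(10 + 1134) = ((-101 + 2116 - 322) - 3000)/1144 = (1693 - 3000)*(1/1144) = -1307*1/1144 = -1307/1144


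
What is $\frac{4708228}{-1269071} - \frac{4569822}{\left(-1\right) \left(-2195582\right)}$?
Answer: $- \frac{8068364612029}{1393174722161} \approx -5.7914$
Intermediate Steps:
$\frac{4708228}{-1269071} - \frac{4569822}{\left(-1\right) \left(-2195582\right)} = 4708228 \left(- \frac{1}{1269071}\right) - \frac{4569822}{2195582} = - \frac{4708228}{1269071} - \frac{2284911}{1097791} = - \frac{8068364612029}{1393174722161}$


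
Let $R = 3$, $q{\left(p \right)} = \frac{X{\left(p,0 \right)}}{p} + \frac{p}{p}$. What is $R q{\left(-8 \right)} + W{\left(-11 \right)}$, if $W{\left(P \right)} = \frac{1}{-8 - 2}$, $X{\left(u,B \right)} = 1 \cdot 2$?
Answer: $\frac{43}{20} \approx 2.15$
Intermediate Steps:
$X{\left(u,B \right)} = 2$
$q{\left(p \right)} = 1 + \frac{2}{p}$ ($q{\left(p \right)} = \frac{2}{p} + \frac{p}{p} = \frac{2}{p} + 1 = 1 + \frac{2}{p}$)
$W{\left(P \right)} = - \frac{1}{10}$ ($W{\left(P \right)} = \frac{1}{-10} = - \frac{1}{10}$)
$R q{\left(-8 \right)} + W{\left(-11 \right)} = 3 \frac{2 - 8}{-8} - \frac{1}{10} = 3 \left(\left(- \frac{1}{8}\right) \left(-6\right)\right) - \frac{1}{10} = 3 \cdot \frac{3}{4} - \frac{1}{10} = \frac{9}{4} - \frac{1}{10} = \frac{43}{20}$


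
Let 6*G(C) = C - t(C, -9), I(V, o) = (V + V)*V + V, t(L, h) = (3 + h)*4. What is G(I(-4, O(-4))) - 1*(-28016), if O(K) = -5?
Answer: 84074/3 ≈ 28025.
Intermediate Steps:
t(L, h) = 12 + 4*h
I(V, o) = V + 2*V**2 (I(V, o) = (2*V)*V + V = 2*V**2 + V = V + 2*V**2)
G(C) = 4 + C/6 (G(C) = (C - (12 + 4*(-9)))/6 = (C - (12 - 36))/6 = (C - 1*(-24))/6 = (C + 24)/6 = (24 + C)/6 = 4 + C/6)
G(I(-4, O(-4))) - 1*(-28016) = (4 + (-4*(1 + 2*(-4)))/6) - 1*(-28016) = (4 + (-4*(1 - 8))/6) + 28016 = (4 + (-4*(-7))/6) + 28016 = (4 + (1/6)*28) + 28016 = (4 + 14/3) + 28016 = 26/3 + 28016 = 84074/3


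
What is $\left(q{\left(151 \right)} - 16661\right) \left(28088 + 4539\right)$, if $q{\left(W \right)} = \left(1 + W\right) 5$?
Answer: $-518801927$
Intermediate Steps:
$q{\left(W \right)} = 5 + 5 W$
$\left(q{\left(151 \right)} - 16661\right) \left(28088 + 4539\right) = \left(\left(5 + 5 \cdot 151\right) - 16661\right) \left(28088 + 4539\right) = \left(\left(5 + 755\right) - 16661\right) 32627 = \left(760 - 16661\right) 32627 = \left(-15901\right) 32627 = -518801927$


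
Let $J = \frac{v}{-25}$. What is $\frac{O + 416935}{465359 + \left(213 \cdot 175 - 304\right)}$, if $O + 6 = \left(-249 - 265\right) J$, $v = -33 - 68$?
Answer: $\frac{10371311}{12558250} \approx 0.82586$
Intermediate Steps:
$v = -101$ ($v = -33 - 68 = -101$)
$J = \frac{101}{25}$ ($J = - \frac{101}{-25} = \left(-101\right) \left(- \frac{1}{25}\right) = \frac{101}{25} \approx 4.04$)
$O = - \frac{52064}{25}$ ($O = -6 + \left(-249 - 265\right) \frac{101}{25} = -6 - \frac{51914}{25} = - \frac{52064}{25} \approx -2082.6$)
$\frac{O + 416935}{465359 + \left(213 \cdot 175 - 304\right)} = \frac{- \frac{52064}{25} + 416935}{465359 + \left(213 \cdot 175 - 304\right)} = \frac{10371311}{25 \left(465359 + \left(37275 - 304\right)\right)} = \frac{10371311}{25 \left(465359 + 36971\right)} = \frac{10371311}{25 \cdot 502330} = \frac{10371311}{25} \cdot \frac{1}{502330} = \frac{10371311}{12558250}$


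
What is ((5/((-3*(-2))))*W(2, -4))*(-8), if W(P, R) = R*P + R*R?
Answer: -160/3 ≈ -53.333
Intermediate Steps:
W(P, R) = R**2 + P*R (W(P, R) = P*R + R**2 = R**2 + P*R)
((5/((-3*(-2))))*W(2, -4))*(-8) = ((5/((-3*(-2))))*(-4*(2 - 4)))*(-8) = ((5/6)*(-4*(-2)))*(-8) = ((5*(1/6))*8)*(-8) = ((5/6)*8)*(-8) = (20/3)*(-8) = -160/3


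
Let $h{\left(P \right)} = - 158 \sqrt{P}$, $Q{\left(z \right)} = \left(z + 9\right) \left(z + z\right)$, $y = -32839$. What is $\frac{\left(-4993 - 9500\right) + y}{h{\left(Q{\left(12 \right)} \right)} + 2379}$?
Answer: $\frac{37534276}{2307405} + \frac{14956912 \sqrt{14}}{2307405} \approx 40.521$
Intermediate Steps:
$Q{\left(z \right)} = 2 z \left(9 + z\right)$ ($Q{\left(z \right)} = \left(9 + z\right) 2 z = 2 z \left(9 + z\right)$)
$\frac{\left(-4993 - 9500\right) + y}{h{\left(Q{\left(12 \right)} \right)} + 2379} = \frac{\left(-4993 - 9500\right) - 32839}{- 158 \sqrt{2 \cdot 12 \left(9 + 12\right)} + 2379} = \frac{-14493 - 32839}{- 158 \sqrt{2 \cdot 12 \cdot 21} + 2379} = - \frac{47332}{- 158 \sqrt{504} + 2379} = - \frac{47332}{- 158 \cdot 6 \sqrt{14} + 2379} = - \frac{47332}{- 948 \sqrt{14} + 2379} = - \frac{47332}{2379 - 948 \sqrt{14}}$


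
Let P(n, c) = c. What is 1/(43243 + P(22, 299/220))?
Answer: 220/9513759 ≈ 2.3124e-5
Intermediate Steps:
1/(43243 + P(22, 299/220)) = 1/(43243 + 299/220) = 1/(9513759/220) = 220/9513759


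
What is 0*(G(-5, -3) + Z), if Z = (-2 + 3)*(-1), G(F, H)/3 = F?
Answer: 0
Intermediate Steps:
G(F, H) = 3*F
Z = -1 (Z = 1*(-1) = -1)
0*(G(-5, -3) + Z) = 0*(3*(-5) - 1) = 0*(-15 - 1) = 0*(-16) = 0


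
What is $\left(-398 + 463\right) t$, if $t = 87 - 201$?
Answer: $-7410$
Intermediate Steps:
$t = -114$
$\left(-398 + 463\right) t = \left(-398 + 463\right) \left(-114\right) = 65 \left(-114\right) = -7410$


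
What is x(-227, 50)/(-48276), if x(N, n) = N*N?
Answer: -51529/48276 ≈ -1.0674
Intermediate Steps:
x(N, n) = N²
x(-227, 50)/(-48276) = (-227)²/(-48276) = 51529*(-1/48276) = -51529/48276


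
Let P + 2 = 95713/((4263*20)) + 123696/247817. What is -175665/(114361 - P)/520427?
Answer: -3711604251984300/1257522094092825029033 ≈ -2.9515e-6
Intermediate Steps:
P = -7992125359/21128877420 (P = -2 + (95713/((4263*20)) + 123696/247817) = -2 + (95713/85260 + 123696*(1/247817)) = -2 + (95713*(1/85260) + 123696/247817) = -2 + (95713/85260 + 123696/247817) = -2 + 34265629481/21128877420 = -7992125359/21128877420 ≈ -0.37826)
-175665/(114361 - P)/520427 = -175665/(114361 - 1*(-7992125359/21128877420))/520427 = -175665/(114361 + 7992125359/21128877420)*(1/520427) = -175665/2416327542753979/21128877420*(1/520427) = -175665*21128877420/2416327542753979*(1/520427) = -3711604251984300/2416327542753979*1/520427 = -3711604251984300/1257522094092825029033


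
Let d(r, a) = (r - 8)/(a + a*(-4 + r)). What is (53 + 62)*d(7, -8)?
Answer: 115/32 ≈ 3.5938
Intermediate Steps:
d(r, a) = (-8 + r)/(a + a*(-4 + r))
(53 + 62)*d(7, -8) = (53 + 62)*((-8 + 7)/((-8)*(-3 + 7))) = 115*(-1/8*(-1)/4) = 115*(-1/8*1/4*(-1)) = 115*(1/32) = 115/32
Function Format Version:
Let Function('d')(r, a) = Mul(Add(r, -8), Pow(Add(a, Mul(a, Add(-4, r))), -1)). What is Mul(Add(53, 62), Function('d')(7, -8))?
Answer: Rational(115, 32) ≈ 3.5938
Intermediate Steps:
Function('d')(r, a) = Mul(Pow(Add(a, Mul(a, Add(-4, r))), -1), Add(-8, r)) (Function('d')(r, a) = Mul(Add(-8, r), Pow(Add(a, Mul(a, Add(-4, r))), -1)) = Mul(Pow(Add(a, Mul(a, Add(-4, r))), -1), Add(-8, r)))
Mul(Add(53, 62), Function('d')(7, -8)) = Mul(Add(53, 62), Mul(Pow(-8, -1), Pow(Add(-3, 7), -1), Add(-8, 7))) = Mul(115, Mul(Rational(-1, 8), Pow(4, -1), -1)) = Mul(115, Mul(Rational(-1, 8), Rational(1, 4), -1)) = Mul(115, Rational(1, 32)) = Rational(115, 32)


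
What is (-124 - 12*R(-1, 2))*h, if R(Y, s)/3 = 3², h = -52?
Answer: 23296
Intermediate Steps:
R(Y, s) = 27 (R(Y, s) = 3*3² = 3*9 = 27)
(-124 - 12*R(-1, 2))*h = (-124 - 12*27)*(-52) = (-124 - 324)*(-52) = -448*(-52) = 23296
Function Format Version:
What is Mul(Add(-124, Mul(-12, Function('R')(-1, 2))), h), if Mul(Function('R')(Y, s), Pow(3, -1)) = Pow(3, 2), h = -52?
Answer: 23296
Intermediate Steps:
Function('R')(Y, s) = 27 (Function('R')(Y, s) = Mul(3, Pow(3, 2)) = Mul(3, 9) = 27)
Mul(Add(-124, Mul(-12, Function('R')(-1, 2))), h) = Mul(Add(-124, Mul(-12, 27)), -52) = Mul(Add(-124, -324), -52) = Mul(-448, -52) = 23296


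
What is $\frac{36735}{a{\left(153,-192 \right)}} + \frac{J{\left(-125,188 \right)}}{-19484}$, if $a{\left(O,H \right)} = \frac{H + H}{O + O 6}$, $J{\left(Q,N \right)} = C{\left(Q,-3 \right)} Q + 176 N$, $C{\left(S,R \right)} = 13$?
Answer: $- \frac{63881224861}{623488} \approx -1.0246 \cdot 10^{5}$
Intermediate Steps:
$J{\left(Q,N \right)} = 13 Q + 176 N$
$a{\left(O,H \right)} = \frac{2 H}{7 O}$ ($a{\left(O,H \right)} = \frac{2 H}{O + 6 O} = \frac{2 H}{7 O}$)
$\frac{36735}{a{\left(153,-192 \right)}} + \frac{J{\left(-125,188 \right)}}{-19484} = \frac{36735}{\frac{2}{7} \left(-192\right) \frac{1}{153}} + \frac{13 \left(-125\right) + 176 \cdot 188}{-19484} = \frac{36735}{\frac{2}{7} \left(-192\right) \frac{1}{153}} + \left(-1625 + 33088\right) \left(- \frac{1}{19484}\right) = \frac{36735}{- \frac{128}{357}} + 31463 \left(- \frac{1}{19484}\right) = 36735 \left(- \frac{357}{128}\right) - \frac{31463}{19484} = - \frac{13114395}{128} - \frac{31463}{19484} = - \frac{63881224861}{623488}$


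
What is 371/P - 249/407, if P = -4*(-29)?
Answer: 122113/47212 ≈ 2.5865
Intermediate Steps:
P = 116
371/P - 249/407 = 371/116 - 249/407 = 122113/47212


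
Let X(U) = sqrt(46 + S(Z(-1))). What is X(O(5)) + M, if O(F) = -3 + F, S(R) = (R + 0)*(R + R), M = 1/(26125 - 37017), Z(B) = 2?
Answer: -1/10892 + 3*sqrt(6) ≈ 7.3484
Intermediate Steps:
M = -1/10892 (M = 1/(-10892) = -1/10892 ≈ -9.1810e-5)
S(R) = 2*R**2 (S(R) = R*(2*R) = 2*R**2)
X(U) = 3*sqrt(6) (X(U) = sqrt(46 + 2*2**2) = sqrt(46 + 2*4) = sqrt(46 + 8) = sqrt(54) = 3*sqrt(6))
X(O(5)) + M = 3*sqrt(6) - 1/10892 = -1/10892 + 3*sqrt(6)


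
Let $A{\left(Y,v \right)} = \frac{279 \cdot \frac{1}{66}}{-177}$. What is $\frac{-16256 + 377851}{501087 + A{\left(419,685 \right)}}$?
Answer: $\frac{93870062}{130082179} \approx 0.72162$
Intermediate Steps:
$A{\left(Y,v \right)} = - \frac{31}{1298}$ ($A{\left(Y,v \right)} = 279 \cdot \frac{1}{66} \left(- \frac{1}{177}\right) = \frac{93}{22} \left(- \frac{1}{177}\right) = - \frac{31}{1298}$)
$\frac{-16256 + 377851}{501087 + A{\left(419,685 \right)}} = \frac{-16256 + 377851}{501087 - \frac{31}{1298}} = \frac{361595}{\frac{650410895}{1298}} = 361595 \cdot \frac{1298}{650410895} = \frac{93870062}{130082179}$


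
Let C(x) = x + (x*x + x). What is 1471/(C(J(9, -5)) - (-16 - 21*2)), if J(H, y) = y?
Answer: 1471/73 ≈ 20.151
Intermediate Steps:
C(x) = x² + 2*x (C(x) = x + (x² + x) = x + (x + x²) = x² + 2*x)
1471/(C(J(9, -5)) - (-16 - 21*2)) = 1471/(-5*(2 - 5) - (-16 - 21*2)) = 1471/(-5*(-3) - (-16 - 42)) = 1471/(15 - 1*(-58)) = 1471/(15 + 58) = 1471/73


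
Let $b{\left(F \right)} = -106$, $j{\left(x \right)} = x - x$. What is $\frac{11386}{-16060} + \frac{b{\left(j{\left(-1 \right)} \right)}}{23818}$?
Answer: $- \frac{68223527}{95629270} \approx -0.71342$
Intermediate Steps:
$j{\left(x \right)} = 0$
$\frac{11386}{-16060} + \frac{b{\left(j{\left(-1 \right)} \right)}}{23818} = \frac{11386}{-16060} - \frac{106}{23818} = 11386 \left(- \frac{1}{16060}\right) - \frac{53}{11909} = - \frac{5693}{8030} - \frac{53}{11909} = - \frac{68223527}{95629270}$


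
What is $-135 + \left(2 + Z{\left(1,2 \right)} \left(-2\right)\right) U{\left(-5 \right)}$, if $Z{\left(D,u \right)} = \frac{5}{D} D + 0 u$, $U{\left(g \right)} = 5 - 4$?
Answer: $-143$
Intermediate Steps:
$U{\left(g \right)} = 1$ ($U{\left(g \right)} = 5 - 4 = 1$)
$Z{\left(D,u \right)} = 5$ ($Z{\left(D,u \right)} = 5 + 0 = 5$)
$-135 + \left(2 + Z{\left(1,2 \right)} \left(-2\right)\right) U{\left(-5 \right)} = -135 + \left(2 + 5 \left(-2\right)\right) 1 = -135 + \left(2 - 10\right) 1 = -135 - 8 = -143$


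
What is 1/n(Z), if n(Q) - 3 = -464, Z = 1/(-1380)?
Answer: -1/461 ≈ -0.0021692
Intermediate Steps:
Z = -1/1380 ≈ -0.00072464
n(Q) = -461 (n(Q) = 3 - 464 = -461)
1/n(Z) = 1/(-461) = -1/461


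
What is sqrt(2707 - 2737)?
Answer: I*sqrt(30) ≈ 5.4772*I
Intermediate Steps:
sqrt(2707 - 2737) = sqrt(-30) = I*sqrt(30)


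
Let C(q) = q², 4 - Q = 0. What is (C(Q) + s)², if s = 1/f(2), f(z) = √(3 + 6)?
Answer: 2401/9 ≈ 266.78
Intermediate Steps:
Q = 4 (Q = 4 - 1*0 = 4 + 0 = 4)
f(z) = 3 (f(z) = √9 = 3)
s = ⅓ (s = 1/3 = ⅓ ≈ 0.33333)
(C(Q) + s)² = (4² + ⅓)² = (16 + ⅓)² = (49/3)² = 2401/9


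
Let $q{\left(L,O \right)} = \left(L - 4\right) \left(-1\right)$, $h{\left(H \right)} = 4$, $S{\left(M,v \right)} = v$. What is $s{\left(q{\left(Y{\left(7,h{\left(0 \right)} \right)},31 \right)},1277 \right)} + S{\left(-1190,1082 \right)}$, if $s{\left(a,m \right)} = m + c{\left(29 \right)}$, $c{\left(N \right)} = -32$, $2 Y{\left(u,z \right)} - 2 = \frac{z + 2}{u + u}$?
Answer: $2327$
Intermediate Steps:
$Y{\left(u,z \right)} = 1 + \frac{2 + z}{4 u}$ ($Y{\left(u,z \right)} = 1 + \frac{\left(z + 2\right) \frac{1}{u + u}}{2} = 1 + \frac{\left(2 + z\right) \frac{1}{2 u}}{2} = 1 + \frac{\frac{1}{2} \frac{1}{u} \left(2 + z\right)}{2} = 1 + \frac{2 + z}{4 u}$)
$q{\left(L,O \right)} = 4 - L$ ($q{\left(L,O \right)} = \left(-4 + L\right) \left(-1\right) = 4 - L$)
$s{\left(a,m \right)} = -32 + m$ ($s{\left(a,m \right)} = m - 32 = -32 + m$)
$s{\left(q{\left(Y{\left(7,h{\left(0 \right)} \right)},31 \right)},1277 \right)} + S{\left(-1190,1082 \right)} = \left(-32 + 1277\right) + 1082 = 1245 + 1082 = 2327$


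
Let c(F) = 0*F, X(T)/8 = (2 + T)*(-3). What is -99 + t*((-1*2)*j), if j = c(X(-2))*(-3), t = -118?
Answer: -99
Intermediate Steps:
X(T) = -48 - 24*T (X(T) = 8*((2 + T)*(-3)) = 8*(-6 - 3*T) = -48 - 24*T)
c(F) = 0
j = 0 (j = 0*(-3) = 0)
-99 + t*((-1*2)*j) = -99 - 118*(-1*2)*0 = -99 - (-236)*0 = -99 - 118*0 = -99 + 0 = -99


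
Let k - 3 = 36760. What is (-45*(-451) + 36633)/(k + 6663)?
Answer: 28464/21713 ≈ 1.3109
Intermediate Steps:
k = 36763 (k = 3 + 36760 = 36763)
(-45*(-451) + 36633)/(k + 6663) = (-45*(-451) + 36633)/(36763 + 6663) = (20295 + 36633)/43426 = 56928*(1/43426) = 28464/21713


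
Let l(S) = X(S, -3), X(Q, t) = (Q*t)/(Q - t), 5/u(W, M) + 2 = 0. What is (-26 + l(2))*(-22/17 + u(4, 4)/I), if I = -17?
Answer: 156/5 ≈ 31.200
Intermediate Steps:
u(W, M) = -5/2 (u(W, M) = 5/(-2 + 0) = 5/(-2) = 5*(-½) = -5/2)
X(Q, t) = Q*t/(Q - t)
l(S) = -3*S/(3 + S) (l(S) = S*(-3)/(S - 1*(-3)) = S*(-3)/(S + 3) = S*(-3)/(3 + S) = -3*S/(3 + S))
(-26 + l(2))*(-22/17 + u(4, 4)/I) = (-26 - 3*2/(3 + 2))*(-22/17 - 5/2/(-17)) = (-26 - 3*2/5)*(-22*1/17 - 5/2*(-1/17)) = (-26 - 3*2*⅕)*(-22/17 + 5/34) = (-26 - 6/5)*(-39/34) = -136/5*(-39/34) = 156/5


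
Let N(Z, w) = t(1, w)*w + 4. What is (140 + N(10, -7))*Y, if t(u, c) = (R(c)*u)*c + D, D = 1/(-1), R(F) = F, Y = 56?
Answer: -10752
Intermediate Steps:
D = -1
t(u, c) = -1 + u*c² (t(u, c) = (c*u)*c - 1 = u*c² - 1 = -1 + u*c²)
N(Z, w) = 4 + w*(-1 + w²) (N(Z, w) = (-1 + 1*w²)*w + 4 = (-1 + w²)*w + 4 = w*(-1 + w²) + 4 = 4 + w*(-1 + w²))
(140 + N(10, -7))*Y = (140 + (4 + (-7)³ - 1*(-7)))*56 = (140 + (4 - 343 + 7))*56 = (140 - 332)*56 = -192*56 = -10752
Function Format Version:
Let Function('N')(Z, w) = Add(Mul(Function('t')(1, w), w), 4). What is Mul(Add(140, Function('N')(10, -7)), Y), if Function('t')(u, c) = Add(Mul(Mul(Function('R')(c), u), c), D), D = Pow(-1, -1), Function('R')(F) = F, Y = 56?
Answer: -10752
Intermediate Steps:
D = -1
Function('t')(u, c) = Add(-1, Mul(u, Pow(c, 2))) (Function('t')(u, c) = Add(Mul(Mul(c, u), c), -1) = Add(Mul(u, Pow(c, 2)), -1) = Add(-1, Mul(u, Pow(c, 2))))
Function('N')(Z, w) = Add(4, Mul(w, Add(-1, Pow(w, 2)))) (Function('N')(Z, w) = Add(Mul(Add(-1, Mul(1, Pow(w, 2))), w), 4) = Add(Mul(Add(-1, Pow(w, 2)), w), 4) = Add(Mul(w, Add(-1, Pow(w, 2))), 4) = Add(4, Mul(w, Add(-1, Pow(w, 2)))))
Mul(Add(140, Function('N')(10, -7)), Y) = Mul(Add(140, Add(4, Pow(-7, 3), Mul(-1, -7))), 56) = Mul(Add(140, Add(4, -343, 7)), 56) = Mul(Add(140, -332), 56) = Mul(-192, 56) = -10752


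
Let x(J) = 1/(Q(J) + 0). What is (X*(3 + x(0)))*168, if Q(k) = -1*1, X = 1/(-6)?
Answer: -56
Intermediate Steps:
X = -⅙ ≈ -0.16667
Q(k) = -1
x(J) = -1 (x(J) = 1/(-1 + 0) = 1/(-1) = -1)
(X*(3 + x(0)))*168 = -(3 - 1)/6*168 = -⅙*2*168 = -⅓*168 = -56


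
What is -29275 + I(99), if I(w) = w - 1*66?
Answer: -29242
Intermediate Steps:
I(w) = -66 + w (I(w) = w - 66 = -66 + w)
-29275 + I(99) = -29275 + (-66 + 99) = -29275 + 33 = -29242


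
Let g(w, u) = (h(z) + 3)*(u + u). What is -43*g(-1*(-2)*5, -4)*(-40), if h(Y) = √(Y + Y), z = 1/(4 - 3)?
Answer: -41280 - 13760*√2 ≈ -60740.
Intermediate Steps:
z = 1 (z = 1/1 = 1)
h(Y) = √2*√Y (h(Y) = √(2*Y) = √2*√Y)
g(w, u) = 2*u*(3 + √2) (g(w, u) = (√2*√1 + 3)*(u + u) = (√2*1 + 3)*(2*u) = (√2 + 3)*(2*u) = (3 + √2)*(2*u) = 2*u*(3 + √2))
-43*g(-1*(-2)*5, -4)*(-40) = -86*(-4)*(3 + √2)*(-40) = -43*(-24 - 8*√2)*(-40) = (1032 + 344*√2)*(-40) = -41280 - 13760*√2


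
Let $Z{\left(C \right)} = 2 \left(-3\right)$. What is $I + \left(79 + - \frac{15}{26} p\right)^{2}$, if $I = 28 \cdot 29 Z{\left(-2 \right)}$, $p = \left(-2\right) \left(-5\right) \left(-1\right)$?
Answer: $\frac{391036}{169} \approx 2313.8$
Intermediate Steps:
$Z{\left(C \right)} = -6$
$p = -10$ ($p = 10 \left(-1\right) = -10$)
$I = -4872$ ($I = 28 \cdot 29 \left(-6\right) = 812 \left(-6\right) = -4872$)
$I + \left(79 + - \frac{15}{26} p\right)^{2} = -4872 + \left(79 + - \frac{15}{26} \left(-10\right)\right)^{2} = -4872 + \left(79 + \left(-15\right) \frac{1}{26} \left(-10\right)\right)^{2} = -4872 + \left(79 - - \frac{75}{13}\right)^{2} = -4872 + \left(79 + \frac{75}{13}\right)^{2} = -4872 + \left(\frac{1102}{13}\right)^{2} = -4872 + \frac{1214404}{169} = \frac{391036}{169}$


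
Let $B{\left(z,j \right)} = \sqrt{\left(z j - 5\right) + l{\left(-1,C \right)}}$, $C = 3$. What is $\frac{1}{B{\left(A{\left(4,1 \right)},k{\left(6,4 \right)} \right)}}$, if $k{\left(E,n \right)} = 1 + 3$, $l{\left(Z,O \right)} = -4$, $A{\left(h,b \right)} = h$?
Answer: $\frac{\sqrt{7}}{7} \approx 0.37796$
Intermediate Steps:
$k{\left(E,n \right)} = 4$
$B{\left(z,j \right)} = \sqrt{-9 + j z}$ ($B{\left(z,j \right)} = \sqrt{\left(z j - 5\right) - 4} = \sqrt{\left(j z - 5\right) - 4} = \sqrt{\left(-5 + j z\right) - 4} = \sqrt{-9 + j z}$)
$\frac{1}{B{\left(A{\left(4,1 \right)},k{\left(6,4 \right)} \right)}} = \frac{1}{\sqrt{-9 + 4 \cdot 4}} = \frac{1}{\sqrt{-9 + 16}} = \frac{1}{\sqrt{7}} = \frac{\sqrt{7}}{7}$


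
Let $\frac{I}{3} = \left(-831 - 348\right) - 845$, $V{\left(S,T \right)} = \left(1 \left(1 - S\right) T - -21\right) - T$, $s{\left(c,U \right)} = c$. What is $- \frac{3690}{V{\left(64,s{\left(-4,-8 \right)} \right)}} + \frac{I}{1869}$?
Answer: $- \frac{2859518}{172571} \approx -16.57$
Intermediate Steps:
$V{\left(S,T \right)} = 21 - T + T \left(1 - S\right)$ ($V{\left(S,T \right)} = \left(\left(1 - S\right) T + 21\right) - T = \left(T \left(1 - S\right) + 21\right) - T = \left(21 + T \left(1 - S\right)\right) - T = 21 - T + T \left(1 - S\right)$)
$I = -6072$ ($I = 3 \left(\left(-831 - 348\right) - 845\right) = 3 \left(-1179 - 845\right) = 3 \left(-2024\right) = -6072$)
$- \frac{3690}{V{\left(64,s{\left(-4,-8 \right)} \right)}} + \frac{I}{1869} = - \frac{3690}{21 - 64 \left(-4\right)} - \frac{6072}{1869} = - \frac{3690}{21 + 256} - \frac{2024}{623} = - \frac{3690}{277} - \frac{2024}{623} = - \frac{2859518}{172571}$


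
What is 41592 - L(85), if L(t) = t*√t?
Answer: 41592 - 85*√85 ≈ 40808.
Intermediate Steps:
L(t) = t^(3/2)
41592 - L(85) = 41592 - 85^(3/2) = 41592 - 85*√85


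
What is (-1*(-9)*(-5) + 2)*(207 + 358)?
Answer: -24295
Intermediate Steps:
(-1*(-9)*(-5) + 2)*(207 + 358) = (9*(-5) + 2)*565 = (-45 + 2)*565 = -43*565 = -24295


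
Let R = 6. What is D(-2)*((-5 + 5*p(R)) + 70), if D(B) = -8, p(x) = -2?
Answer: -440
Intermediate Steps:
D(-2)*((-5 + 5*p(R)) + 70) = -8*((-5 + 5*(-2)) + 70) = -8*((-5 - 10) + 70) = -8*(-15 + 70) = -8*55 = -440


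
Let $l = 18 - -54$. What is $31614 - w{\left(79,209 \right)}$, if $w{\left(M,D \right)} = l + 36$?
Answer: $31506$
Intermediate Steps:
$l = 72$ ($l = 18 + 54 = 72$)
$w{\left(M,D \right)} = 108$ ($w{\left(M,D \right)} = 72 + 36 = 108$)
$31614 - w{\left(79,209 \right)} = 31614 - 108 = 31506$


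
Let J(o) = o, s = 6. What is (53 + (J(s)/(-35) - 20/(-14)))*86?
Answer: 163314/35 ≈ 4666.1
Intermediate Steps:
(53 + (J(s)/(-35) - 20/(-14)))*86 = (53 + (6/(-35) - 20/(-14)))*86 = (53 + (6*(-1/35) - 20*(-1/14)))*86 = (53 + (-6/35 + 10/7))*86 = (53 + 44/35)*86 = (1899/35)*86 = 163314/35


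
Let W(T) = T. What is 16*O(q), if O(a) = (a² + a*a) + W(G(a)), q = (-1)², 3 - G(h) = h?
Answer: 64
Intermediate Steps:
G(h) = 3 - h
q = 1
O(a) = 3 - a + 2*a² (O(a) = (a² + a*a) + (3 - a) = (a² + a²) + (3 - a) = 2*a² + (3 - a) = 3 - a + 2*a²)
16*O(q) = 16*(3 - 1*1 + 2*1²) = 16*(3 - 1 + 2*1) = 16*(3 - 1 + 2) = 16*4 = 64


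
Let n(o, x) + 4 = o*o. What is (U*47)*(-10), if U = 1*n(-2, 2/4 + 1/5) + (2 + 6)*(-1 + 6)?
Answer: -18800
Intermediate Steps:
n(o, x) = -4 + o² (n(o, x) = -4 + o*o = -4 + o²)
U = 40 (U = 1*(-4 + (-2)²) + (2 + 6)*(-1 + 6) = 1*(-4 + 4) + 8*5 = 1*0 + 40 = 0 + 40 = 40)
(U*47)*(-10) = (40*47)*(-10) = 1880*(-10) = -18800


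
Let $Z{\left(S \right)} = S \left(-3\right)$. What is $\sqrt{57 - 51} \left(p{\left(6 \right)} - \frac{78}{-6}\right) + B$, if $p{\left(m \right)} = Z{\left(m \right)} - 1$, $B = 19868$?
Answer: $19868 - 6 \sqrt{6} \approx 19853.0$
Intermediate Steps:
$Z{\left(S \right)} = - 3 S$
$p{\left(m \right)} = -1 - 3 m$ ($p{\left(m \right)} = - 3 m - 1 = -1 - 3 m$)
$\sqrt{57 - 51} \left(p{\left(6 \right)} - \frac{78}{-6}\right) + B = \sqrt{57 - 51} \left(\left(-1 - 18\right) - \frac{78}{-6}\right) + 19868 = \sqrt{6} \left(\left(-1 - 18\right) - -13\right) + 19868 = \sqrt{6} \left(-19 + 13\right) + 19868 = \sqrt{6} \left(-6\right) + 19868 = - 6 \sqrt{6} + 19868 = 19868 - 6 \sqrt{6}$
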